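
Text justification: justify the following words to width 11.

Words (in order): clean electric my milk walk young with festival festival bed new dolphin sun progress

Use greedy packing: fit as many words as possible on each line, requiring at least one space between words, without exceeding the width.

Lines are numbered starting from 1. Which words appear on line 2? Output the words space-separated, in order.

Answer: electric my

Derivation:
Line 1: ['clean'] (min_width=5, slack=6)
Line 2: ['electric', 'my'] (min_width=11, slack=0)
Line 3: ['milk', 'walk'] (min_width=9, slack=2)
Line 4: ['young', 'with'] (min_width=10, slack=1)
Line 5: ['festival'] (min_width=8, slack=3)
Line 6: ['festival'] (min_width=8, slack=3)
Line 7: ['bed', 'new'] (min_width=7, slack=4)
Line 8: ['dolphin', 'sun'] (min_width=11, slack=0)
Line 9: ['progress'] (min_width=8, slack=3)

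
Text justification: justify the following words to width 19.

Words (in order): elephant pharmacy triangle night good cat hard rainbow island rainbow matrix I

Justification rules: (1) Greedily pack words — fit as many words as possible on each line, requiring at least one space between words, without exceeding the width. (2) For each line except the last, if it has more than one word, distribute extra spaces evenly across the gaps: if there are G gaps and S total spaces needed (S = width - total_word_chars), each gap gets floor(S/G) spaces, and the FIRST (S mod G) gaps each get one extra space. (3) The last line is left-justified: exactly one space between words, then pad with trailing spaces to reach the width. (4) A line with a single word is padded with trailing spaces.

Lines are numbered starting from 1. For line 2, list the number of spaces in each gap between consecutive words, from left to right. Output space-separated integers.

Line 1: ['elephant', 'pharmacy'] (min_width=17, slack=2)
Line 2: ['triangle', 'night', 'good'] (min_width=19, slack=0)
Line 3: ['cat', 'hard', 'rainbow'] (min_width=16, slack=3)
Line 4: ['island', 'rainbow'] (min_width=14, slack=5)
Line 5: ['matrix', 'I'] (min_width=8, slack=11)

Answer: 1 1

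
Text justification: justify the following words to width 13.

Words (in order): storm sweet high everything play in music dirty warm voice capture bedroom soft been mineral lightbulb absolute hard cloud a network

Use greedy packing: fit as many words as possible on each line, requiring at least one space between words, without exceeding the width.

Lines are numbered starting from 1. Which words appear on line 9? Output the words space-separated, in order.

Answer: lightbulb

Derivation:
Line 1: ['storm', 'sweet'] (min_width=11, slack=2)
Line 2: ['high'] (min_width=4, slack=9)
Line 3: ['everything'] (min_width=10, slack=3)
Line 4: ['play', 'in', 'music'] (min_width=13, slack=0)
Line 5: ['dirty', 'warm'] (min_width=10, slack=3)
Line 6: ['voice', 'capture'] (min_width=13, slack=0)
Line 7: ['bedroom', 'soft'] (min_width=12, slack=1)
Line 8: ['been', 'mineral'] (min_width=12, slack=1)
Line 9: ['lightbulb'] (min_width=9, slack=4)
Line 10: ['absolute', 'hard'] (min_width=13, slack=0)
Line 11: ['cloud', 'a'] (min_width=7, slack=6)
Line 12: ['network'] (min_width=7, slack=6)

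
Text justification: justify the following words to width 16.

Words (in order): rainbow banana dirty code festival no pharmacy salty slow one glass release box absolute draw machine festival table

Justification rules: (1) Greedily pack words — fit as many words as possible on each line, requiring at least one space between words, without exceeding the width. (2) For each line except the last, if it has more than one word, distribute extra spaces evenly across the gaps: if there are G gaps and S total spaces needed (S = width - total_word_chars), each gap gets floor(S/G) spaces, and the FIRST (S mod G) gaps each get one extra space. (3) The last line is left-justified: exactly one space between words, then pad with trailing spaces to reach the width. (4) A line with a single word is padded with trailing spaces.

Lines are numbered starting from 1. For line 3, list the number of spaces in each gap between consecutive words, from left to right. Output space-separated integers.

Line 1: ['rainbow', 'banana'] (min_width=14, slack=2)
Line 2: ['dirty', 'code'] (min_width=10, slack=6)
Line 3: ['festival', 'no'] (min_width=11, slack=5)
Line 4: ['pharmacy', 'salty'] (min_width=14, slack=2)
Line 5: ['slow', 'one', 'glass'] (min_width=14, slack=2)
Line 6: ['release', 'box'] (min_width=11, slack=5)
Line 7: ['absolute', 'draw'] (min_width=13, slack=3)
Line 8: ['machine', 'festival'] (min_width=16, slack=0)
Line 9: ['table'] (min_width=5, slack=11)

Answer: 6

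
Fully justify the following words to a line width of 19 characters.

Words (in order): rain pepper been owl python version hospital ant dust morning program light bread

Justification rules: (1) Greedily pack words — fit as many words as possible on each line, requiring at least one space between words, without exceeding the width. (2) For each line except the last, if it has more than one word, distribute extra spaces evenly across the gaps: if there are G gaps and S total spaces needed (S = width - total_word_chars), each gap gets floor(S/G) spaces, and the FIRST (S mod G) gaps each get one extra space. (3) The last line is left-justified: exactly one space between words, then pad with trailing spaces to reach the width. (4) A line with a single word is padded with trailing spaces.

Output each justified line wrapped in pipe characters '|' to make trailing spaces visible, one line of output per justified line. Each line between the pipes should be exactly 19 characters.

Answer: |rain   pepper  been|
|owl  python version|
|hospital  ant  dust|
|morning     program|
|light bread        |

Derivation:
Line 1: ['rain', 'pepper', 'been'] (min_width=16, slack=3)
Line 2: ['owl', 'python', 'version'] (min_width=18, slack=1)
Line 3: ['hospital', 'ant', 'dust'] (min_width=17, slack=2)
Line 4: ['morning', 'program'] (min_width=15, slack=4)
Line 5: ['light', 'bread'] (min_width=11, slack=8)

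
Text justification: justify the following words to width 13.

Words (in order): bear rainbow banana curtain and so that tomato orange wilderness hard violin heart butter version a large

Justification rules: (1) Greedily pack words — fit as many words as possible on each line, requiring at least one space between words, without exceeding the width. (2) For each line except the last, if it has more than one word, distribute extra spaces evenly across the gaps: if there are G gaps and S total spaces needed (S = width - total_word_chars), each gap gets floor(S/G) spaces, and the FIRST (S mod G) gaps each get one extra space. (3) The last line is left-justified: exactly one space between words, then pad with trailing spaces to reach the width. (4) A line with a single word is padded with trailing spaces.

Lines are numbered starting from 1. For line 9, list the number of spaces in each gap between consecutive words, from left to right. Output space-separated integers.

Answer: 5

Derivation:
Line 1: ['bear', 'rainbow'] (min_width=12, slack=1)
Line 2: ['banana'] (min_width=6, slack=7)
Line 3: ['curtain', 'and'] (min_width=11, slack=2)
Line 4: ['so', 'that'] (min_width=7, slack=6)
Line 5: ['tomato', 'orange'] (min_width=13, slack=0)
Line 6: ['wilderness'] (min_width=10, slack=3)
Line 7: ['hard', 'violin'] (min_width=11, slack=2)
Line 8: ['heart', 'butter'] (min_width=12, slack=1)
Line 9: ['version', 'a'] (min_width=9, slack=4)
Line 10: ['large'] (min_width=5, slack=8)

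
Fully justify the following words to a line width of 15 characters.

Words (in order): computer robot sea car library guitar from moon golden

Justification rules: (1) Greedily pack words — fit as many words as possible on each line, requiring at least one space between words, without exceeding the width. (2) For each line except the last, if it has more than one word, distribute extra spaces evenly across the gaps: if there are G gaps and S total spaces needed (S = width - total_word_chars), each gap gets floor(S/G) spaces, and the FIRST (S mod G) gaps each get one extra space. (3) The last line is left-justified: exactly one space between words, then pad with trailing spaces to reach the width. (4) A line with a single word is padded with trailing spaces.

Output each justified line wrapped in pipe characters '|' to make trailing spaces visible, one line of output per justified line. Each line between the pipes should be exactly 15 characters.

Line 1: ['computer', 'robot'] (min_width=14, slack=1)
Line 2: ['sea', 'car', 'library'] (min_width=15, slack=0)
Line 3: ['guitar', 'from'] (min_width=11, slack=4)
Line 4: ['moon', 'golden'] (min_width=11, slack=4)

Answer: |computer  robot|
|sea car library|
|guitar     from|
|moon golden    |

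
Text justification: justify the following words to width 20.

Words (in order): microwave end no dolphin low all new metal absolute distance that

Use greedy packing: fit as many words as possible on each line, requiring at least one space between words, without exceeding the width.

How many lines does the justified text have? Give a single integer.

Answer: 4

Derivation:
Line 1: ['microwave', 'end', 'no'] (min_width=16, slack=4)
Line 2: ['dolphin', 'low', 'all', 'new'] (min_width=19, slack=1)
Line 3: ['metal', 'absolute'] (min_width=14, slack=6)
Line 4: ['distance', 'that'] (min_width=13, slack=7)
Total lines: 4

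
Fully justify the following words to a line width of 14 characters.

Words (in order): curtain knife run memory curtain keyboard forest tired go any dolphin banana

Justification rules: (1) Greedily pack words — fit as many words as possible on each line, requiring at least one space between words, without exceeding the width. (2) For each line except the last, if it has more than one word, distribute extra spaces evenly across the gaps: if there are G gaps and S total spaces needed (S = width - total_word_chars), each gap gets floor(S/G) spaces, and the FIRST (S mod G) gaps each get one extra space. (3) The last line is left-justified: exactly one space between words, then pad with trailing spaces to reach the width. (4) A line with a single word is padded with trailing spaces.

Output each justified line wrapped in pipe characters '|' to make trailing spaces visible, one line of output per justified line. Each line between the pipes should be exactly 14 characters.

Answer: |curtain  knife|
|run     memory|
|curtain       |
|keyboard      |
|forest   tired|
|go any dolphin|
|banana        |

Derivation:
Line 1: ['curtain', 'knife'] (min_width=13, slack=1)
Line 2: ['run', 'memory'] (min_width=10, slack=4)
Line 3: ['curtain'] (min_width=7, slack=7)
Line 4: ['keyboard'] (min_width=8, slack=6)
Line 5: ['forest', 'tired'] (min_width=12, slack=2)
Line 6: ['go', 'any', 'dolphin'] (min_width=14, slack=0)
Line 7: ['banana'] (min_width=6, slack=8)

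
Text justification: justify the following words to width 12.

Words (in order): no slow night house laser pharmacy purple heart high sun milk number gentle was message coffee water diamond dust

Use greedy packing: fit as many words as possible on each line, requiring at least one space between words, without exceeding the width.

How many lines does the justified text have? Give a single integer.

Line 1: ['no', 'slow'] (min_width=7, slack=5)
Line 2: ['night', 'house'] (min_width=11, slack=1)
Line 3: ['laser'] (min_width=5, slack=7)
Line 4: ['pharmacy'] (min_width=8, slack=4)
Line 5: ['purple', 'heart'] (min_width=12, slack=0)
Line 6: ['high', 'sun'] (min_width=8, slack=4)
Line 7: ['milk', 'number'] (min_width=11, slack=1)
Line 8: ['gentle', 'was'] (min_width=10, slack=2)
Line 9: ['message'] (min_width=7, slack=5)
Line 10: ['coffee', 'water'] (min_width=12, slack=0)
Line 11: ['diamond', 'dust'] (min_width=12, slack=0)
Total lines: 11

Answer: 11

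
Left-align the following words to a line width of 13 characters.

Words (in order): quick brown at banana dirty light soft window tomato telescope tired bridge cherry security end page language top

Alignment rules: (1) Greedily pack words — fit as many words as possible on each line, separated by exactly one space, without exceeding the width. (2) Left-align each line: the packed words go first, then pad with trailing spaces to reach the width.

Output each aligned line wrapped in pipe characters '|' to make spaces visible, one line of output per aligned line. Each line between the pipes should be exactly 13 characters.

Answer: |quick brown  |
|at banana    |
|dirty light  |
|soft window  |
|tomato       |
|telescope    |
|tired bridge |
|cherry       |
|security end |
|page language|
|top          |

Derivation:
Line 1: ['quick', 'brown'] (min_width=11, slack=2)
Line 2: ['at', 'banana'] (min_width=9, slack=4)
Line 3: ['dirty', 'light'] (min_width=11, slack=2)
Line 4: ['soft', 'window'] (min_width=11, slack=2)
Line 5: ['tomato'] (min_width=6, slack=7)
Line 6: ['telescope'] (min_width=9, slack=4)
Line 7: ['tired', 'bridge'] (min_width=12, slack=1)
Line 8: ['cherry'] (min_width=6, slack=7)
Line 9: ['security', 'end'] (min_width=12, slack=1)
Line 10: ['page', 'language'] (min_width=13, slack=0)
Line 11: ['top'] (min_width=3, slack=10)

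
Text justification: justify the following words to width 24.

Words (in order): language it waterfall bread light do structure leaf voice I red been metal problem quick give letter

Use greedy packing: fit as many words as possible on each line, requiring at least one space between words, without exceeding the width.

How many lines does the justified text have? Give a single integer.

Line 1: ['language', 'it', 'waterfall'] (min_width=21, slack=3)
Line 2: ['bread', 'light', 'do', 'structure'] (min_width=24, slack=0)
Line 3: ['leaf', 'voice', 'I', 'red', 'been'] (min_width=21, slack=3)
Line 4: ['metal', 'problem', 'quick', 'give'] (min_width=24, slack=0)
Line 5: ['letter'] (min_width=6, slack=18)
Total lines: 5

Answer: 5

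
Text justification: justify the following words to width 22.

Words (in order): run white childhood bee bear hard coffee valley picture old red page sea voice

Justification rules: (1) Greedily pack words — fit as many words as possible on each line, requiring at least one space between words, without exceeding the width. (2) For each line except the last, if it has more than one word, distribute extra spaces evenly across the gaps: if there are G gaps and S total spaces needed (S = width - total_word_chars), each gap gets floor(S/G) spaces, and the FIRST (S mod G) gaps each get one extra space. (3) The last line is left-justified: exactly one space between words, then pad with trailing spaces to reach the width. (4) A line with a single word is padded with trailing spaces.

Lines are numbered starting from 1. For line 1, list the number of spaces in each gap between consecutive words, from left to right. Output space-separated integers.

Line 1: ['run', 'white', 'childhood'] (min_width=19, slack=3)
Line 2: ['bee', 'bear', 'hard', 'coffee'] (min_width=20, slack=2)
Line 3: ['valley', 'picture', 'old', 'red'] (min_width=22, slack=0)
Line 4: ['page', 'sea', 'voice'] (min_width=14, slack=8)

Answer: 3 2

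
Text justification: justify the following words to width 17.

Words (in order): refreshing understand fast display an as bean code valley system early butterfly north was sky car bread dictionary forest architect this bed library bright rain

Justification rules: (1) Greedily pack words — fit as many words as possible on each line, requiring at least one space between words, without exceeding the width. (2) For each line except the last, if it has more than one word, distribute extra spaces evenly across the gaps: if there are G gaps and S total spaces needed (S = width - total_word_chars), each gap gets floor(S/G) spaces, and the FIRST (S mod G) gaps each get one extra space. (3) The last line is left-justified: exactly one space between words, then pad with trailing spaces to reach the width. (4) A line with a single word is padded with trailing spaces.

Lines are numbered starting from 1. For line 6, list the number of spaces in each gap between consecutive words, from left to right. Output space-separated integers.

Line 1: ['refreshing'] (min_width=10, slack=7)
Line 2: ['understand', 'fast'] (min_width=15, slack=2)
Line 3: ['display', 'an', 'as'] (min_width=13, slack=4)
Line 4: ['bean', 'code', 'valley'] (min_width=16, slack=1)
Line 5: ['system', 'early'] (min_width=12, slack=5)
Line 6: ['butterfly', 'north'] (min_width=15, slack=2)
Line 7: ['was', 'sky', 'car', 'bread'] (min_width=17, slack=0)
Line 8: ['dictionary', 'forest'] (min_width=17, slack=0)
Line 9: ['architect', 'this'] (min_width=14, slack=3)
Line 10: ['bed', 'library'] (min_width=11, slack=6)
Line 11: ['bright', 'rain'] (min_width=11, slack=6)

Answer: 3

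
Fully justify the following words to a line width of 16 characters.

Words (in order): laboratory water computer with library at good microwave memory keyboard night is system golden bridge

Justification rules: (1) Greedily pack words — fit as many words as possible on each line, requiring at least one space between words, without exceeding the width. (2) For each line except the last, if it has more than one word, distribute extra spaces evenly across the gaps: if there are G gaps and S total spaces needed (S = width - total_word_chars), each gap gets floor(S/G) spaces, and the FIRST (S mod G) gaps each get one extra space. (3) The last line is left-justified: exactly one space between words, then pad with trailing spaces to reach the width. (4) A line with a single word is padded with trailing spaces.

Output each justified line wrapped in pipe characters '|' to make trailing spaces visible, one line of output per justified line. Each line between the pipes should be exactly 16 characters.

Answer: |laboratory water|
|computer    with|
|library  at good|
|microwave memory|
|keyboard   night|
|is system golden|
|bridge          |

Derivation:
Line 1: ['laboratory', 'water'] (min_width=16, slack=0)
Line 2: ['computer', 'with'] (min_width=13, slack=3)
Line 3: ['library', 'at', 'good'] (min_width=15, slack=1)
Line 4: ['microwave', 'memory'] (min_width=16, slack=0)
Line 5: ['keyboard', 'night'] (min_width=14, slack=2)
Line 6: ['is', 'system', 'golden'] (min_width=16, slack=0)
Line 7: ['bridge'] (min_width=6, slack=10)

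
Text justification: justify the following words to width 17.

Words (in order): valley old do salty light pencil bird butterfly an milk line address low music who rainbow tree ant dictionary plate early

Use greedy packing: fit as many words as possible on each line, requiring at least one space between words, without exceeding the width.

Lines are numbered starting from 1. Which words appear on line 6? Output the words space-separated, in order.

Line 1: ['valley', 'old', 'do'] (min_width=13, slack=4)
Line 2: ['salty', 'light'] (min_width=11, slack=6)
Line 3: ['pencil', 'bird'] (min_width=11, slack=6)
Line 4: ['butterfly', 'an', 'milk'] (min_width=17, slack=0)
Line 5: ['line', 'address', 'low'] (min_width=16, slack=1)
Line 6: ['music', 'who', 'rainbow'] (min_width=17, slack=0)
Line 7: ['tree', 'ant'] (min_width=8, slack=9)
Line 8: ['dictionary', 'plate'] (min_width=16, slack=1)
Line 9: ['early'] (min_width=5, slack=12)

Answer: music who rainbow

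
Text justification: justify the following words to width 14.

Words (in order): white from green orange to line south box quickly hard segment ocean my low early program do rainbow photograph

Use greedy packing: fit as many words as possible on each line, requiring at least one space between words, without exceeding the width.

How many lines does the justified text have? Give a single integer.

Line 1: ['white', 'from'] (min_width=10, slack=4)
Line 2: ['green', 'orange'] (min_width=12, slack=2)
Line 3: ['to', 'line', 'south'] (min_width=13, slack=1)
Line 4: ['box', 'quickly'] (min_width=11, slack=3)
Line 5: ['hard', 'segment'] (min_width=12, slack=2)
Line 6: ['ocean', 'my', 'low'] (min_width=12, slack=2)
Line 7: ['early', 'program'] (min_width=13, slack=1)
Line 8: ['do', 'rainbow'] (min_width=10, slack=4)
Line 9: ['photograph'] (min_width=10, slack=4)
Total lines: 9

Answer: 9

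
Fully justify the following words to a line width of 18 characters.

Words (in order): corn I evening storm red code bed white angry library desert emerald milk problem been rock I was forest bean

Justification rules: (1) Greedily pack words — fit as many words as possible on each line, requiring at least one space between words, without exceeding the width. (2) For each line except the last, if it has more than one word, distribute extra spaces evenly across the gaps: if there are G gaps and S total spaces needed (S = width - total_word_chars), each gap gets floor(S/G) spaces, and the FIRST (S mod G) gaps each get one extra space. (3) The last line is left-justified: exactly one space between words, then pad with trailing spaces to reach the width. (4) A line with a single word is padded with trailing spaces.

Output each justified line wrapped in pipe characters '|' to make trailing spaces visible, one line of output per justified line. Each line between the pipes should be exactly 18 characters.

Answer: |corn   I   evening|
|storm red code bed|
|white        angry|
|library     desert|
|emerald       milk|
|problem  been rock|
|I was forest bean |

Derivation:
Line 1: ['corn', 'I', 'evening'] (min_width=14, slack=4)
Line 2: ['storm', 'red', 'code', 'bed'] (min_width=18, slack=0)
Line 3: ['white', 'angry'] (min_width=11, slack=7)
Line 4: ['library', 'desert'] (min_width=14, slack=4)
Line 5: ['emerald', 'milk'] (min_width=12, slack=6)
Line 6: ['problem', 'been', 'rock'] (min_width=17, slack=1)
Line 7: ['I', 'was', 'forest', 'bean'] (min_width=17, slack=1)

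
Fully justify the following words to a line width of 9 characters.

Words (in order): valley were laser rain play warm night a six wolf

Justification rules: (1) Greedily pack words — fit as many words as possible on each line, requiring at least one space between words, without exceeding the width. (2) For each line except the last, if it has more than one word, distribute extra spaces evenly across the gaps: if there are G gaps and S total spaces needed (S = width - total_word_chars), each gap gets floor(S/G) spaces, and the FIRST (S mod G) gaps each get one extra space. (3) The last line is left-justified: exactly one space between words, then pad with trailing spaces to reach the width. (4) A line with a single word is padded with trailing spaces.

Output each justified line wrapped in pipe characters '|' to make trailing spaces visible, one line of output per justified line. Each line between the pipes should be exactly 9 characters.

Line 1: ['valley'] (min_width=6, slack=3)
Line 2: ['were'] (min_width=4, slack=5)
Line 3: ['laser'] (min_width=5, slack=4)
Line 4: ['rain', 'play'] (min_width=9, slack=0)
Line 5: ['warm'] (min_width=4, slack=5)
Line 6: ['night', 'a'] (min_width=7, slack=2)
Line 7: ['six', 'wolf'] (min_width=8, slack=1)

Answer: |valley   |
|were     |
|laser    |
|rain play|
|warm     |
|night   a|
|six wolf |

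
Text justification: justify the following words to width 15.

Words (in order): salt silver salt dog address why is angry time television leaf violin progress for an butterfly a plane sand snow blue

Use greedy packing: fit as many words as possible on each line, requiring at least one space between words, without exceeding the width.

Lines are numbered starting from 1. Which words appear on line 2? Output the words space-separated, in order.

Answer: salt dog

Derivation:
Line 1: ['salt', 'silver'] (min_width=11, slack=4)
Line 2: ['salt', 'dog'] (min_width=8, slack=7)
Line 3: ['address', 'why', 'is'] (min_width=14, slack=1)
Line 4: ['angry', 'time'] (min_width=10, slack=5)
Line 5: ['television', 'leaf'] (min_width=15, slack=0)
Line 6: ['violin', 'progress'] (min_width=15, slack=0)
Line 7: ['for', 'an'] (min_width=6, slack=9)
Line 8: ['butterfly', 'a'] (min_width=11, slack=4)
Line 9: ['plane', 'sand', 'snow'] (min_width=15, slack=0)
Line 10: ['blue'] (min_width=4, slack=11)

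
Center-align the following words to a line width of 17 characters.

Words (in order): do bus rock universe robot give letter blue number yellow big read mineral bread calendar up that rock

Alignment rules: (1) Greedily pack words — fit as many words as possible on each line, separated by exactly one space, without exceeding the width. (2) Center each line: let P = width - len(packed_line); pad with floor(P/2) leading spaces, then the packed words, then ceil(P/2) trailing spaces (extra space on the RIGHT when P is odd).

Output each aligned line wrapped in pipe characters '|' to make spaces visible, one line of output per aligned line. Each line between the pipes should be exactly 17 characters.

Line 1: ['do', 'bus', 'rock'] (min_width=11, slack=6)
Line 2: ['universe', 'robot'] (min_width=14, slack=3)
Line 3: ['give', 'letter', 'blue'] (min_width=16, slack=1)
Line 4: ['number', 'yellow', 'big'] (min_width=17, slack=0)
Line 5: ['read', 'mineral'] (min_width=12, slack=5)
Line 6: ['bread', 'calendar', 'up'] (min_width=17, slack=0)
Line 7: ['that', 'rock'] (min_width=9, slack=8)

Answer: |   do bus rock   |
| universe robot  |
|give letter blue |
|number yellow big|
|  read mineral   |
|bread calendar up|
|    that rock    |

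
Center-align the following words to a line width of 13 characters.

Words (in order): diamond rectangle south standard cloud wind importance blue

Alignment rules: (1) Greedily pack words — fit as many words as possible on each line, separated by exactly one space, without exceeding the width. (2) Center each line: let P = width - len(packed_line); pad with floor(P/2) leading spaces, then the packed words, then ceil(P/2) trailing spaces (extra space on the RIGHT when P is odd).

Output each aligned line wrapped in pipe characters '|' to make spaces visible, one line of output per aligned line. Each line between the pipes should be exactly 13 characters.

Answer: |   diamond   |
|  rectangle  |
|    south    |
|  standard   |
| cloud wind  |
| importance  |
|    blue     |

Derivation:
Line 1: ['diamond'] (min_width=7, slack=6)
Line 2: ['rectangle'] (min_width=9, slack=4)
Line 3: ['south'] (min_width=5, slack=8)
Line 4: ['standard'] (min_width=8, slack=5)
Line 5: ['cloud', 'wind'] (min_width=10, slack=3)
Line 6: ['importance'] (min_width=10, slack=3)
Line 7: ['blue'] (min_width=4, slack=9)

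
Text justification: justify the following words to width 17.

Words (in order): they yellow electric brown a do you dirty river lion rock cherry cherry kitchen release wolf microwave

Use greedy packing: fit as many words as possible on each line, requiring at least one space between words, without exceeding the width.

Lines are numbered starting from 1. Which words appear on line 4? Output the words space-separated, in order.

Answer: river lion rock

Derivation:
Line 1: ['they', 'yellow'] (min_width=11, slack=6)
Line 2: ['electric', 'brown', 'a'] (min_width=16, slack=1)
Line 3: ['do', 'you', 'dirty'] (min_width=12, slack=5)
Line 4: ['river', 'lion', 'rock'] (min_width=15, slack=2)
Line 5: ['cherry', 'cherry'] (min_width=13, slack=4)
Line 6: ['kitchen', 'release'] (min_width=15, slack=2)
Line 7: ['wolf', 'microwave'] (min_width=14, slack=3)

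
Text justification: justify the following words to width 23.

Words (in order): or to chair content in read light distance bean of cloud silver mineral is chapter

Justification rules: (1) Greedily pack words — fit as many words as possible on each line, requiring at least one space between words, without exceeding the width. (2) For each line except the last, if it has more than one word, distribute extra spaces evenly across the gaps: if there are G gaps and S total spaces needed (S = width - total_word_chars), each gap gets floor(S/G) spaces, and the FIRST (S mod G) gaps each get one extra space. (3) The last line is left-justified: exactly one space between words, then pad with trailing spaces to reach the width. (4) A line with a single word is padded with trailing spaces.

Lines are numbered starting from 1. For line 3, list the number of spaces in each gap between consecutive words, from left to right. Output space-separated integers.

Answer: 2 2 2

Derivation:
Line 1: ['or', 'to', 'chair', 'content', 'in'] (min_width=22, slack=1)
Line 2: ['read', 'light', 'distance'] (min_width=19, slack=4)
Line 3: ['bean', 'of', 'cloud', 'silver'] (min_width=20, slack=3)
Line 4: ['mineral', 'is', 'chapter'] (min_width=18, slack=5)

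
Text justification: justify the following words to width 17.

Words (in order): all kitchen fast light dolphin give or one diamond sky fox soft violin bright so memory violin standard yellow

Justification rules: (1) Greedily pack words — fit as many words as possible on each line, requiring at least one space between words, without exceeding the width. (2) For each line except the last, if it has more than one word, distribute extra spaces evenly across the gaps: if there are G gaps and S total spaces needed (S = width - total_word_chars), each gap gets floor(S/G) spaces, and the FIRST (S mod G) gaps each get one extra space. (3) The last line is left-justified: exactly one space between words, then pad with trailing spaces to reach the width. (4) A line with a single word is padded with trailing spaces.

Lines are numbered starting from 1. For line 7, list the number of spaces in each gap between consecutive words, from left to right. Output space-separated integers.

Answer: 3

Derivation:
Line 1: ['all', 'kitchen', 'fast'] (min_width=16, slack=1)
Line 2: ['light', 'dolphin'] (min_width=13, slack=4)
Line 3: ['give', 'or', 'one'] (min_width=11, slack=6)
Line 4: ['diamond', 'sky', 'fox'] (min_width=15, slack=2)
Line 5: ['soft', 'violin'] (min_width=11, slack=6)
Line 6: ['bright', 'so', 'memory'] (min_width=16, slack=1)
Line 7: ['violin', 'standard'] (min_width=15, slack=2)
Line 8: ['yellow'] (min_width=6, slack=11)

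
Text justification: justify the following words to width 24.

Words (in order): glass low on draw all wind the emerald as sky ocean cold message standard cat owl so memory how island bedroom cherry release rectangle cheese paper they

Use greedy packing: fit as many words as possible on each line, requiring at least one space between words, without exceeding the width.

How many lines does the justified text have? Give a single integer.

Line 1: ['glass', 'low', 'on', 'draw', 'all'] (min_width=21, slack=3)
Line 2: ['wind', 'the', 'emerald', 'as', 'sky'] (min_width=23, slack=1)
Line 3: ['ocean', 'cold', 'message'] (min_width=18, slack=6)
Line 4: ['standard', 'cat', 'owl', 'so'] (min_width=19, slack=5)
Line 5: ['memory', 'how', 'island'] (min_width=17, slack=7)
Line 6: ['bedroom', 'cherry', 'release'] (min_width=22, slack=2)
Line 7: ['rectangle', 'cheese', 'paper'] (min_width=22, slack=2)
Line 8: ['they'] (min_width=4, slack=20)
Total lines: 8

Answer: 8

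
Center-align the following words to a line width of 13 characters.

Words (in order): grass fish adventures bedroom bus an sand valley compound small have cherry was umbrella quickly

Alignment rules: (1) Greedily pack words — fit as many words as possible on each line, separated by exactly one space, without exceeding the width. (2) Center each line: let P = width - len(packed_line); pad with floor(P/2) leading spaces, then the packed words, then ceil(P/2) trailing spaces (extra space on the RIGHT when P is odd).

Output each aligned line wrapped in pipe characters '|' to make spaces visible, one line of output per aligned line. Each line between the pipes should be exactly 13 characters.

Line 1: ['grass', 'fish'] (min_width=10, slack=3)
Line 2: ['adventures'] (min_width=10, slack=3)
Line 3: ['bedroom', 'bus'] (min_width=11, slack=2)
Line 4: ['an', 'sand'] (min_width=7, slack=6)
Line 5: ['valley'] (min_width=6, slack=7)
Line 6: ['compound'] (min_width=8, slack=5)
Line 7: ['small', 'have'] (min_width=10, slack=3)
Line 8: ['cherry', 'was'] (min_width=10, slack=3)
Line 9: ['umbrella'] (min_width=8, slack=5)
Line 10: ['quickly'] (min_width=7, slack=6)

Answer: | grass fish  |
| adventures  |
| bedroom bus |
|   an sand   |
|   valley    |
|  compound   |
| small have  |
| cherry was  |
|  umbrella   |
|   quickly   |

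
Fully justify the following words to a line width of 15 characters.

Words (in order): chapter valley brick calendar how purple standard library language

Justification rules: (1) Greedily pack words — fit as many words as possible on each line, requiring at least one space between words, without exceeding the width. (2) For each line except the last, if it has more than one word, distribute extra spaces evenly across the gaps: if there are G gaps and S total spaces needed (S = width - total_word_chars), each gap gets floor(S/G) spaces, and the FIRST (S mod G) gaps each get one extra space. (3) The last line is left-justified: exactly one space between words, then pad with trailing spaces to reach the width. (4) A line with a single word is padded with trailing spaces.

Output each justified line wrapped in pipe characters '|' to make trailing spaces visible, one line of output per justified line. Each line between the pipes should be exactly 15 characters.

Line 1: ['chapter', 'valley'] (min_width=14, slack=1)
Line 2: ['brick', 'calendar'] (min_width=14, slack=1)
Line 3: ['how', 'purple'] (min_width=10, slack=5)
Line 4: ['standard'] (min_width=8, slack=7)
Line 5: ['library'] (min_width=7, slack=8)
Line 6: ['language'] (min_width=8, slack=7)

Answer: |chapter  valley|
|brick  calendar|
|how      purple|
|standard       |
|library        |
|language       |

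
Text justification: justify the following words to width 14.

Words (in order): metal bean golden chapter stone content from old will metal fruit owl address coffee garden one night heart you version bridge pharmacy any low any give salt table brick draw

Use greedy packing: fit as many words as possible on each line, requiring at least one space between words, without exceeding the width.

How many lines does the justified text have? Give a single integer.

Answer: 14

Derivation:
Line 1: ['metal', 'bean'] (min_width=10, slack=4)
Line 2: ['golden', 'chapter'] (min_width=14, slack=0)
Line 3: ['stone', 'content'] (min_width=13, slack=1)
Line 4: ['from', 'old', 'will'] (min_width=13, slack=1)
Line 5: ['metal', 'fruit'] (min_width=11, slack=3)
Line 6: ['owl', 'address'] (min_width=11, slack=3)
Line 7: ['coffee', 'garden'] (min_width=13, slack=1)
Line 8: ['one', 'night'] (min_width=9, slack=5)
Line 9: ['heart', 'you'] (min_width=9, slack=5)
Line 10: ['version', 'bridge'] (min_width=14, slack=0)
Line 11: ['pharmacy', 'any'] (min_width=12, slack=2)
Line 12: ['low', 'any', 'give'] (min_width=12, slack=2)
Line 13: ['salt', 'table'] (min_width=10, slack=4)
Line 14: ['brick', 'draw'] (min_width=10, slack=4)
Total lines: 14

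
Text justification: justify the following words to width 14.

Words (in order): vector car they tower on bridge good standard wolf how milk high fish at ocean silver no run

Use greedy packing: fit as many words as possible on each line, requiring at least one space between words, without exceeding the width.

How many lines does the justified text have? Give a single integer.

Answer: 7

Derivation:
Line 1: ['vector', 'car'] (min_width=10, slack=4)
Line 2: ['they', 'tower', 'on'] (min_width=13, slack=1)
Line 3: ['bridge', 'good'] (min_width=11, slack=3)
Line 4: ['standard', 'wolf'] (min_width=13, slack=1)
Line 5: ['how', 'milk', 'high'] (min_width=13, slack=1)
Line 6: ['fish', 'at', 'ocean'] (min_width=13, slack=1)
Line 7: ['silver', 'no', 'run'] (min_width=13, slack=1)
Total lines: 7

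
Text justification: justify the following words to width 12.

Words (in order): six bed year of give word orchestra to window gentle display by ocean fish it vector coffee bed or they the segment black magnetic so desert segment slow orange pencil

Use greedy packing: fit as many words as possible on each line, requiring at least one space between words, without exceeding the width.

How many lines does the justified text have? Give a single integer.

Line 1: ['six', 'bed', 'year'] (min_width=12, slack=0)
Line 2: ['of', 'give', 'word'] (min_width=12, slack=0)
Line 3: ['orchestra', 'to'] (min_width=12, slack=0)
Line 4: ['window'] (min_width=6, slack=6)
Line 5: ['gentle'] (min_width=6, slack=6)
Line 6: ['display', 'by'] (min_width=10, slack=2)
Line 7: ['ocean', 'fish'] (min_width=10, slack=2)
Line 8: ['it', 'vector'] (min_width=9, slack=3)
Line 9: ['coffee', 'bed'] (min_width=10, slack=2)
Line 10: ['or', 'they', 'the'] (min_width=11, slack=1)
Line 11: ['segment'] (min_width=7, slack=5)
Line 12: ['black'] (min_width=5, slack=7)
Line 13: ['magnetic', 'so'] (min_width=11, slack=1)
Line 14: ['desert'] (min_width=6, slack=6)
Line 15: ['segment', 'slow'] (min_width=12, slack=0)
Line 16: ['orange'] (min_width=6, slack=6)
Line 17: ['pencil'] (min_width=6, slack=6)
Total lines: 17

Answer: 17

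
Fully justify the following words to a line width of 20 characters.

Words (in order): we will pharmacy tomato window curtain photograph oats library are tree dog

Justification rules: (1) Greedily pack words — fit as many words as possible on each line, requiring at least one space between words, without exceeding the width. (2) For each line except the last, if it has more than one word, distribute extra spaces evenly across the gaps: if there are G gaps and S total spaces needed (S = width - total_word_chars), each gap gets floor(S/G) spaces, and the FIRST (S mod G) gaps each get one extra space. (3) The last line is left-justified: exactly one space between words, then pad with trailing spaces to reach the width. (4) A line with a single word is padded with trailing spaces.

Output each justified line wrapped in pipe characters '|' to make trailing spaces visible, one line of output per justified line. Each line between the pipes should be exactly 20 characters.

Answer: |we   will   pharmacy|
|tomato        window|
|curtain   photograph|
|oats   library   are|
|tree dog            |

Derivation:
Line 1: ['we', 'will', 'pharmacy'] (min_width=16, slack=4)
Line 2: ['tomato', 'window'] (min_width=13, slack=7)
Line 3: ['curtain', 'photograph'] (min_width=18, slack=2)
Line 4: ['oats', 'library', 'are'] (min_width=16, slack=4)
Line 5: ['tree', 'dog'] (min_width=8, slack=12)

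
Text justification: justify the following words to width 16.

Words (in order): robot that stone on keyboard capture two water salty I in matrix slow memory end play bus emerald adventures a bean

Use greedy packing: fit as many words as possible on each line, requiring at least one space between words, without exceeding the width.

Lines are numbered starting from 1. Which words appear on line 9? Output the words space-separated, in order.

Line 1: ['robot', 'that', 'stone'] (min_width=16, slack=0)
Line 2: ['on', 'keyboard'] (min_width=11, slack=5)
Line 3: ['capture', 'two'] (min_width=11, slack=5)
Line 4: ['water', 'salty', 'I', 'in'] (min_width=16, slack=0)
Line 5: ['matrix', 'slow'] (min_width=11, slack=5)
Line 6: ['memory', 'end', 'play'] (min_width=15, slack=1)
Line 7: ['bus', 'emerald'] (min_width=11, slack=5)
Line 8: ['adventures', 'a'] (min_width=12, slack=4)
Line 9: ['bean'] (min_width=4, slack=12)

Answer: bean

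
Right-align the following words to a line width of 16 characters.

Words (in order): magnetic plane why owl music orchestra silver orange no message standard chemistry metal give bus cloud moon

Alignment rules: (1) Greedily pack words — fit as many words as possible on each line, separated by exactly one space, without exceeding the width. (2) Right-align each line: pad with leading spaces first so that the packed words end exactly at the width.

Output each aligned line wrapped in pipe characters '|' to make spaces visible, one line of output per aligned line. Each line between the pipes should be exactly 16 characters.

Line 1: ['magnetic', 'plane'] (min_width=14, slack=2)
Line 2: ['why', 'owl', 'music'] (min_width=13, slack=3)
Line 3: ['orchestra', 'silver'] (min_width=16, slack=0)
Line 4: ['orange', 'no'] (min_width=9, slack=7)
Line 5: ['message', 'standard'] (min_width=16, slack=0)
Line 6: ['chemistry', 'metal'] (min_width=15, slack=1)
Line 7: ['give', 'bus', 'cloud'] (min_width=14, slack=2)
Line 8: ['moon'] (min_width=4, slack=12)

Answer: |  magnetic plane|
|   why owl music|
|orchestra silver|
|       orange no|
|message standard|
| chemistry metal|
|  give bus cloud|
|            moon|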